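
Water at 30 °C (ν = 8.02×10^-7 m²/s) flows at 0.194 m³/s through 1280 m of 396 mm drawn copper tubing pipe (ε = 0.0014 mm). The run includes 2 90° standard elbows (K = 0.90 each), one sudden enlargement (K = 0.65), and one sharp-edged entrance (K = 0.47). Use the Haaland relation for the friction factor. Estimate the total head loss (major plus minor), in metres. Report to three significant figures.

V = 4Q/(πD²) = 1.575 m/s; V²/2g = 0.1265 m
Re = 7.78×10^5, ε/D = 3.54×10^-6 → f = 0.01214 (Haaland)
Major: h_f = f(L/D)·V²/2g = 0.01214·3232·0.1265 = 4.963 m
Minor: ΣK = 2.92; h_m = ΣK·V²/2g = 0.3693 m
Total H_L = 4.963 + 0.3693 = 5.332 m

H_L ≈ 5.33 m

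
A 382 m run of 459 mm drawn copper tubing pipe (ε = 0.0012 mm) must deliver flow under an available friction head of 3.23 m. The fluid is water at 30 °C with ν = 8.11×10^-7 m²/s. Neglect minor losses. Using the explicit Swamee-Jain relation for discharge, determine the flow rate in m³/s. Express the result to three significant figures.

Swamee-Jain (Type II): Q = -0.965·√(gD⁵h_f/L)·ln[ε/(3.7D) + √(3.17ν²L/(gD³h_f))]
√(gD⁵h_f/L) = √(9.81·0.459⁵·3.23/382) = 0.04111
ε/(3.7D) = 7.07×10^-7; √(3.17ν²L/(gD³h_f)) = 1.61×10^-5
Q = -0.965·0.04111·ln(1.683×10^-5) = 0.4361 m³/s
Check: V = 2.64 m/s, Re = 1.49×10^6, f = 0.01095, h_f = 3.23 m ≈ 3.23 m ✓

Q ≈ 0.436 m³/s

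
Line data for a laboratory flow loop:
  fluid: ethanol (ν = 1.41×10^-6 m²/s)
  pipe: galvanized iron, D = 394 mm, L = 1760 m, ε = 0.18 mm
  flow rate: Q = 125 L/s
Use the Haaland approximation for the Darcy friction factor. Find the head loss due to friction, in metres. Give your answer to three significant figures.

V = 4Q/(πD²) = 4·0.125/(π·0.394²) = 1.025 m/s
Re = VD/ν = 1.025·0.394/1.41×10^-6 = 2.86×10^5 → turbulent
ε/D = 0.18/394 = 4.57×10^-4
Haaland: f = 0.01788
h_f = f(L/D)V²/(2g) = 0.01788·(1760/0.394)·1.025²/(2·9.81) = 4.278 m

h_f ≈ 4.28 m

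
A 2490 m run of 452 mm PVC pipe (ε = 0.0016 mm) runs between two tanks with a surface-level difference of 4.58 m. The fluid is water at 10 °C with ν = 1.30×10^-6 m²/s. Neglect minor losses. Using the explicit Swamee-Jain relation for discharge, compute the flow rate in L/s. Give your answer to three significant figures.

Swamee-Jain (Type II): Q = -0.965·√(gD⁵h_f/L)·ln[ε/(3.7D) + √(3.17ν²L/(gD³h_f))]
√(gD⁵h_f/L) = √(9.81·0.452⁵·4.58/2490) = 0.01845
ε/(3.7D) = 9.57×10^-7; √(3.17ν²L/(gD³h_f)) = 5.67×10^-5
Q = -0.965·0.01845·ln(5.766×10^-5) = 0.1738 m³/s
Check: V = 1.08 m/s, Re = 3.77×10^5, f = 0.01383, h_f = 4.55 m ≈ 4.58 m ✓

Q ≈ 174 L/s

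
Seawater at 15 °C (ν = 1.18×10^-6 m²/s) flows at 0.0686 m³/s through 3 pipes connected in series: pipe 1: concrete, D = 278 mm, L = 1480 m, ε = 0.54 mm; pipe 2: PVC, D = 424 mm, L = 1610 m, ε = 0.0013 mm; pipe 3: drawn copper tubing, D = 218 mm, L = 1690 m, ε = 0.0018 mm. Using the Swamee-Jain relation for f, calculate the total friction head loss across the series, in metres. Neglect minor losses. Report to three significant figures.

Pipe 1: V = 1.130 m/s, Re = 2.66×10^5, ε/D = 0.00194, f = 0.02409, h_1 = f(L/D)V²/2g = 8.348 m
Pipe 2: V = 0.4859 m/s, Re = 1.75×10^5, ε/D = 3.07×10^-6, f = 0.01598, h_2 = f(L/D)V²/2g = 0.7299 m
Pipe 3: V = 1.838 m/s, Re = 3.40×10^5, ε/D = 8.26×10^-6, f = 0.01415, h_3 = f(L/D)V²/2g = 18.89 m
Series → Q common, losses add: H = Σh = 27.96 m

H ≈ 28.0 m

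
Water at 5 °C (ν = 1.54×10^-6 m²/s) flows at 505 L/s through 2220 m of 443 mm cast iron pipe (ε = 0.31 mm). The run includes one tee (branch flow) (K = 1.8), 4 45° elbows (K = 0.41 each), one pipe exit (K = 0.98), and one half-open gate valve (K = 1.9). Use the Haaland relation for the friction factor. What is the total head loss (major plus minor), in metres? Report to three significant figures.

H_L ≈ 54.0 m

V = 4Q/(πD²) = 3.276 m/s; V²/2g = 0.5471 m
Re = 9.42×10^5, ε/D = 7.00×10^-4 → f = 0.01844 (Haaland)
Major: h_f = f(L/D)·V²/2g = 0.01844·5011·0.5471 = 50.55 m
Minor: ΣK = 6.32; h_m = ΣK·V²/2g = 3.458 m
Total H_L = 50.55 + 3.458 = 54.01 m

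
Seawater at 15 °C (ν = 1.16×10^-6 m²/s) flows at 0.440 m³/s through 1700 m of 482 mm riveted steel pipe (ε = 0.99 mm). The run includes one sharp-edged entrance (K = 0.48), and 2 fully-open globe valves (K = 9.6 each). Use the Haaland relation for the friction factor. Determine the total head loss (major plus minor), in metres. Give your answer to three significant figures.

V = 4Q/(πD²) = 2.411 m/s; V²/2g = 0.2964 m
Re = 1.00×10^6, ε/D = 0.00205 → f = 0.02379 (Haaland)
Major: h_f = f(L/D)·V²/2g = 0.02379·3527·0.2964 = 24.87 m
Minor: ΣK = 19.7; h_m = ΣK·V²/2g = 5.833 m
Total H_L = 24.87 + 5.833 = 30.70 m

H_L ≈ 30.7 m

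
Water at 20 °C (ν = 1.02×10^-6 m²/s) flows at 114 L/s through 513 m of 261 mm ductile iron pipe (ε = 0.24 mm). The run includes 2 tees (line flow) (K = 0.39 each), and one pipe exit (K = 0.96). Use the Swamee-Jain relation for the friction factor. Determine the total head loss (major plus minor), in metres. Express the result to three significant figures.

H_L ≈ 9.47 m

V = 4Q/(πD²) = 2.131 m/s; V²/2g = 0.2314 m
Re = 5.45×10^5, ε/D = 9.20×10^-4 → f = 0.01994 (Swamee-Jain)
Major: h_f = f(L/D)·V²/2g = 0.01994·1966·0.2314 = 9.070 m
Minor: ΣK = 1.74; h_m = ΣK·V²/2g = 0.4026 m
Total H_L = 9.070 + 0.4026 = 9.473 m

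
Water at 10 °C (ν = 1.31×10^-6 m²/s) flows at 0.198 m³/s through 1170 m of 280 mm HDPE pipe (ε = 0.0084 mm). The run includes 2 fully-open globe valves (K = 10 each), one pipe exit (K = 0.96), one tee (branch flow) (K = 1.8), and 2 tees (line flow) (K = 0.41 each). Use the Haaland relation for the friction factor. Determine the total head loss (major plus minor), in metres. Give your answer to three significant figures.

V = 4Q/(πD²) = 3.216 m/s; V²/2g = 0.5270 m
Re = 6.87×10^5, ε/D = 3.00×10^-5 → f = 0.01280 (Haaland)
Major: h_f = f(L/D)·V²/2g = 0.01280·4179·0.5270 = 28.18 m
Minor: ΣK = 23.6; h_m = ΣK·V²/2g = 12.43 m
Total H_L = 28.18 + 12.43 = 40.61 m

H_L ≈ 40.6 m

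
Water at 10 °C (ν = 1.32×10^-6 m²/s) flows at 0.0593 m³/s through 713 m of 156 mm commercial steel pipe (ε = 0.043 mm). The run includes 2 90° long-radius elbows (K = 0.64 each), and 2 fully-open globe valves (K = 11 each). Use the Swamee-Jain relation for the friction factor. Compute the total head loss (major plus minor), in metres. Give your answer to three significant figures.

H_L ≈ 48.6 m

V = 4Q/(πD²) = 3.103 m/s; V²/2g = 0.4906 m
Re = 3.67×10^5, ε/D = 2.76×10^-4 → f = 0.01658 (Swamee-Jain)
Major: h_f = f(L/D)·V²/2g = 0.01658·4571·0.4906 = 37.18 m
Minor: ΣK = 23.3; h_m = ΣK·V²/2g = 11.42 m
Total H_L = 37.18 + 11.42 = 48.60 m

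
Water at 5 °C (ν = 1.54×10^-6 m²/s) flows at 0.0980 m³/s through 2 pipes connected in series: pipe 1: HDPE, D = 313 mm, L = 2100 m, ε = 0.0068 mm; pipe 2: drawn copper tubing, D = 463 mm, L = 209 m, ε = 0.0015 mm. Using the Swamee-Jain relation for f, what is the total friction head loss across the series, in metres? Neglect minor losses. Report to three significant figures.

H ≈ 8.45 m

Pipe 1: V = 1.274 m/s, Re = 2.59×10^5, ε/D = 2.17×10^-5, f = 0.01501, h_1 = f(L/D)V²/2g = 8.327 m
Pipe 2: V = 0.5821 m/s, Re = 1.75×10^5, ε/D = 3.24×10^-6, f = 0.01597, h_2 = f(L/D)V²/2g = 0.1245 m
Series → Q common, losses add: H = Σh = 8.451 m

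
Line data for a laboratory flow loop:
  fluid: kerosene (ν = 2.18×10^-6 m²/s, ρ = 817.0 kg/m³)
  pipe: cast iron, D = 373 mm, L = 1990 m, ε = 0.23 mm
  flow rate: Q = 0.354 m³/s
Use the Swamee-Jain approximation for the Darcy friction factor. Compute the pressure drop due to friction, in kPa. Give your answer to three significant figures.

V = 4Q/(πD²) = 4·0.354/(π·0.373²) = 3.240 m/s
Re = VD/ν = 3.240·0.373/2.18×10^-6 = 5.54×10^5 → turbulent
ε/D = 0.23/373 = 6.17×10^-4
Swamee-Jain: f = 0.01839
h_f = f(L/D)V²/(2g) = 0.01839·(1990/0.373)·3.240²/(2·9.81) = 52.48 m
Δp = ρg·h_f = 817.0·9.81·52.48 = 420.6 kPa

Δp ≈ 421 kPa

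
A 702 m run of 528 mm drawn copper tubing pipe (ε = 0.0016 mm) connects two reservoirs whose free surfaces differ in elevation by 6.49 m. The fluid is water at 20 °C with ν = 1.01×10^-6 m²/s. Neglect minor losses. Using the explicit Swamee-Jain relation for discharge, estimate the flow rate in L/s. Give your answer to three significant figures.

Q ≈ 649 L/s

Swamee-Jain (Type II): Q = -0.965·√(gD⁵h_f/L)·ln[ε/(3.7D) + √(3.17ν²L/(gD³h_f))]
√(gD⁵h_f/L) = √(9.81·0.528⁵·6.49/702) = 0.06101
ε/(3.7D) = 8.19×10^-7; √(3.17ν²L/(gD³h_f)) = 1.56×10^-5
Q = -0.965·0.06101·ln(1.638×10^-5) = 0.6487 m³/s
Check: V = 2.96 m/s, Re = 1.55×10^6, f = 0.01090, h_f = 6.48 m ≈ 6.49 m ✓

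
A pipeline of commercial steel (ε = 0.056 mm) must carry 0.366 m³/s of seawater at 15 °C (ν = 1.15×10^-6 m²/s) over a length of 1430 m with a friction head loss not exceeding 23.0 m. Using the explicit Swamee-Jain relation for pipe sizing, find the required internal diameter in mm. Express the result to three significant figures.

Swamee-Jain (Type III): D = 0.66·[ε^1.25·(LQ²/(gh_f))^4.75 + ν·Q^9.4·(L/(gh_f))^5.2]^0.04
LQ²/(gh_f) = 0.8490; L/(gh_f) = 6.338
Term 1 = ε^1.25·(…)^4.75 = 2.23×10^-6; Term 2 = ν·Q^9.4·(…)^5.2 = 1.34×10^-6
D = 0.66·(2.23×10^-6 + 1.34×10^-6)^0.04 = 0.3996 m = 400 mm
Check: V = 2.92 m/s, Re = 1.01×10^6, f = 0.01405, h_f = 21.8 m ≈ 23.0 m ✓

D ≈ 400 mm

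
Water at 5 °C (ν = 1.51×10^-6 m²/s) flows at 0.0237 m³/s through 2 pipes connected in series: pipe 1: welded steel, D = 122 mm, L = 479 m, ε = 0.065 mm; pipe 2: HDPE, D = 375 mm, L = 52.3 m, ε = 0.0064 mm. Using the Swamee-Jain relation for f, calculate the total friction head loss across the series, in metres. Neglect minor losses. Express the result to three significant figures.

Pipe 1: V = 2.027 m/s, Re = 1.64×10^5, ε/D = 5.33×10^-4, f = 0.01946, h_1 = f(L/D)V²/2g = 16.01 m
Pipe 2: V = 0.2146 m/s, Re = 5.33×10^4, ε/D = 1.71×10^-5, f = 0.02054, h_2 = f(L/D)V²/2g = 0.006723 m
Series → Q common, losses add: H = Σh = 16.01 m

H ≈ 16.0 m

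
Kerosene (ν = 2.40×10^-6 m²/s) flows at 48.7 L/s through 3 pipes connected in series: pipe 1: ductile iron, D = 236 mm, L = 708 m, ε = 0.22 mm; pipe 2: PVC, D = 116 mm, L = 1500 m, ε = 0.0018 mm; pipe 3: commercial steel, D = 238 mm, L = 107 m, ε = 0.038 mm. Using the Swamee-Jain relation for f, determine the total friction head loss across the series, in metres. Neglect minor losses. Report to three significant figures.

H ≈ 220 m

Pipe 1: V = 1.113 m/s, Re = 1.09×10^5, ε/D = 9.32×10^-4, f = 0.02192, h_1 = f(L/D)V²/2g = 4.153 m
Pipe 2: V = 4.608 m/s, Re = 2.23×10^5, ε/D = 1.55×10^-5, f = 0.01536, h_2 = f(L/D)V²/2g = 215.0 m
Pipe 3: V = 1.095 m/s, Re = 1.09×10^5, ε/D = 1.60×10^-4, f = 0.01852, h_3 = f(L/D)V²/2g = 0.5085 m
Series → Q common, losses add: H = Σh = 219.7 m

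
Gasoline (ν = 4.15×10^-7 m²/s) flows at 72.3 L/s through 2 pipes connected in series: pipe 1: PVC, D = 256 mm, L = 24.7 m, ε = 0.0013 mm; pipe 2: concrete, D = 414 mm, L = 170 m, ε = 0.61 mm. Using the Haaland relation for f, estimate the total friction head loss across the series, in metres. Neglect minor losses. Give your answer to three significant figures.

H ≈ 0.249 m

Pipe 1: V = 1.405 m/s, Re = 8.66×10^5, ε/D = 5.08×10^-6, f = 0.01195, h_1 = f(L/D)V²/2g = 0.1159 m
Pipe 2: V = 0.5371 m/s, Re = 5.36×10^5, ε/D = 0.00147, f = 0.02204, h_2 = f(L/D)V²/2g = 0.1331 m
Series → Q common, losses add: H = Σh = 0.2490 m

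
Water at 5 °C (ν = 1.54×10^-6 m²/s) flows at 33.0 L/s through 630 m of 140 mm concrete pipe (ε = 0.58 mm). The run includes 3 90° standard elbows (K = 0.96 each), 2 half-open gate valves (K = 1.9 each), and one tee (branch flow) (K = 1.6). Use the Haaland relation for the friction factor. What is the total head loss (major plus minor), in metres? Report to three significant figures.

V = 4Q/(πD²) = 2.144 m/s; V²/2g = 0.2342 m
Re = 1.95×10^5, ε/D = 0.00414 → f = 0.02927 (Haaland)
Major: h_f = f(L/D)·V²/2g = 0.02927·4500·0.2342 = 30.85 m
Minor: ΣK = 8.28; h_m = ΣK·V²/2g = 1.939 m
Total H_L = 30.85 + 1.939 = 32.79 m

H_L ≈ 32.8 m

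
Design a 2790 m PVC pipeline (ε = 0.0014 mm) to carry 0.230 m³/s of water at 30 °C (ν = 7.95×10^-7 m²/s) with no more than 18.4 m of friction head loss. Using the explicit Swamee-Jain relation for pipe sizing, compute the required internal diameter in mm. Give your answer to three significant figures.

D ≈ 383 mm

Swamee-Jain (Type III): D = 0.66·[ε^1.25·(LQ²/(gh_f))^4.75 + ν·Q^9.4·(L/(gh_f))^5.2]^0.04
LQ²/(gh_f) = 0.8177; L/(gh_f) = 15.46
Term 1 = ε^1.25·(…)^4.75 = 1.85×10^-8; Term 2 = ν·Q^9.4·(…)^5.2 = 1.21×10^-6
D = 0.66·(1.85×10^-8 + 1.21×10^-6)^0.04 = 0.3830 m = 383 mm
Check: V = 2.00 m/s, Re = 9.62×10^5, f = 0.01177, h_f = 17.4 m ≈ 18.4 m ✓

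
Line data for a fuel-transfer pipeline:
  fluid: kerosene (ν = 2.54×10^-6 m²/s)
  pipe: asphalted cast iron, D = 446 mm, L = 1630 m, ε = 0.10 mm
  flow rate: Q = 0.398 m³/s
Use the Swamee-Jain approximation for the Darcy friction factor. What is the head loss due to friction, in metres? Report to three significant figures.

h_f ≈ 19.2 m

V = 4Q/(πD²) = 4·0.398/(π·0.446²) = 2.548 m/s
Re = VD/ν = 2.548·0.446/2.54×10^-6 = 4.47×10^5 → turbulent
ε/D = 0.10/446 = 2.24×10^-4
Swamee-Jain: f = 0.01588
h_f = f(L/D)V²/(2g) = 0.01588·(1630/0.446)·2.548²/(2·9.81) = 19.20 m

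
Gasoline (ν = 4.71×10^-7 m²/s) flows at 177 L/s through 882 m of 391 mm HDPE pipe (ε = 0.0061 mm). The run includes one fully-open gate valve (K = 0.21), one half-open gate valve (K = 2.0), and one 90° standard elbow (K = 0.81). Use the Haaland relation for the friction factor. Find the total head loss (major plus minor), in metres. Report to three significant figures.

V = 4Q/(πD²) = 1.474 m/s; V²/2g = 0.1108 m
Re = 1.22×10^6, ε/D = 1.56×10^-5 → f = 0.01154 (Haaland)
Major: h_f = f(L/D)·V²/2g = 0.01154·2256·0.1108 = 2.882 m
Minor: ΣK = 3.02; h_m = ΣK·V²/2g = 0.3345 m
Total H_L = 2.882 + 0.3345 = 3.216 m

H_L ≈ 3.22 m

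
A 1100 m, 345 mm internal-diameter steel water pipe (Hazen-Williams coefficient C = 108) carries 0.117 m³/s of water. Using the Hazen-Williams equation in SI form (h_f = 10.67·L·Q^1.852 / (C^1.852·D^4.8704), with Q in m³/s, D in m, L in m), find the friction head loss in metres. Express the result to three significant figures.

h_f ≈ 6.74 m

h_f = 10.67·1100·0.117^1.852 / (108^1.852·0.345^4.8704) = 6.744 m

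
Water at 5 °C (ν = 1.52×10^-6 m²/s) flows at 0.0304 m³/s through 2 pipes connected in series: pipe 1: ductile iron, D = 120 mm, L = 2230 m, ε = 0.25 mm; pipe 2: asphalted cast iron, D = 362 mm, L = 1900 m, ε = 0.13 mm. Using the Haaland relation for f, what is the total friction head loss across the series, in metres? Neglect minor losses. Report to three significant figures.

H ≈ 168 m

Pipe 1: V = 2.688 m/s, Re = 2.12×10^5, ε/D = 0.00208, f = 0.02445, h_1 = f(L/D)V²/2g = 167.3 m
Pipe 2: V = 0.2954 m/s, Re = 7.03×10^4, ε/D = 3.59×10^-4, f = 0.02055, h_2 = f(L/D)V²/2g = 0.4796 m
Series → Q common, losses add: H = Σh = 167.8 m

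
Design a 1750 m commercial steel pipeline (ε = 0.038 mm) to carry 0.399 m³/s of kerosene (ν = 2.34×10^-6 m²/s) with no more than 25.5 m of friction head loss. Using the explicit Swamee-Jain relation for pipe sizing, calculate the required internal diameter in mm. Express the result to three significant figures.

D ≈ 424 mm

Swamee-Jain (Type III): D = 0.66·[ε^1.25·(LQ²/(gh_f))^4.75 + ν·Q^9.4·(L/(gh_f))^5.2]^0.04
LQ²/(gh_f) = 1.114; L/(gh_f) = 6.996
Term 1 = ε^1.25·(…)^4.75 = 4.98×10^-6; Term 2 = ν·Q^9.4·(…)^5.2 = 1.03×10^-5
D = 0.66·(4.98×10^-6 + 1.03×10^-5)^0.04 = 0.4235 m = 424 mm
Check: V = 2.83 m/s, Re = 5.13×10^5, f = 0.01430, h_f = 24.2 m ≈ 25.5 m ✓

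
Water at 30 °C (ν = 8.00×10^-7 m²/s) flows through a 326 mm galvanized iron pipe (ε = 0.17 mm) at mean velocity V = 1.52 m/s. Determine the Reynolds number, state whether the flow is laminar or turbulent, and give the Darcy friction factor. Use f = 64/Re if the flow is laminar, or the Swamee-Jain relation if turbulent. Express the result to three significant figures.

Re = VD/ν = 1.520·0.326/8.00×10^-7 = 6.19×10^5
Re > 4000 → turbulent; ε/D = 5.21×10^-4
Swamee-Jain: f = 0.01774

Re ≈ 6.19×10^5; turbulent; f ≈ 0.0177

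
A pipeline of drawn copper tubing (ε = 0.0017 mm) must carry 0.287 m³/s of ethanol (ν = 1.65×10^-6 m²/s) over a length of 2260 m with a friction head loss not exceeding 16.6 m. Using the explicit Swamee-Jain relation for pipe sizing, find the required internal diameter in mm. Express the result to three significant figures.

Swamee-Jain (Type III): D = 0.66·[ε^1.25·(LQ²/(gh_f))^4.75 + ν·Q^9.4·(L/(gh_f))^5.2]^0.04
LQ²/(gh_f) = 1.143; L/(gh_f) = 13.88
Term 1 = ε^1.25·(…)^4.75 = 1.16×10^-7; Term 2 = ν·Q^9.4·(…)^5.2 = 1.15×10^-5
D = 0.66·(1.16×10^-7 + 1.15×10^-5)^0.04 = 0.4190 m = 419 mm
Check: V = 2.08 m/s, Re = 5.29×10^5, f = 0.01303, h_f = 15.5 m ≈ 16.6 m ✓

D ≈ 419 mm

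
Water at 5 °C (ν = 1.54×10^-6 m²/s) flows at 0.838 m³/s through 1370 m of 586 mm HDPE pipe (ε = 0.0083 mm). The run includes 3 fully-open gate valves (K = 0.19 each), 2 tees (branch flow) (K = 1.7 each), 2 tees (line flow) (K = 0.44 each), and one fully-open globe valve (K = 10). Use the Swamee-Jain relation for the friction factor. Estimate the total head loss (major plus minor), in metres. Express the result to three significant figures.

V = 4Q/(πD²) = 3.107 m/s; V²/2g = 0.4921 m
Re = 1.18×10^6, ε/D = 1.42×10^-5 → f = 0.01167 (Swamee-Jain)
Major: h_f = f(L/D)·V²/2g = 0.01167·2338·0.4921 = 13.42 m
Minor: ΣK = 14.8; h_m = ΣK·V²/2g = 7.307 m
Total H_L = 13.42 + 7.307 = 20.73 m

H_L ≈ 20.7 m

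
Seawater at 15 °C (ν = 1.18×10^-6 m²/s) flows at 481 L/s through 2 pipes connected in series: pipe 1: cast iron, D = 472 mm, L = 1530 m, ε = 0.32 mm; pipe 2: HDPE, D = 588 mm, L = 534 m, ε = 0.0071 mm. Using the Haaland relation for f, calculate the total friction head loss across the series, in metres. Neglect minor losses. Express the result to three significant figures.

Pipe 1: V = 2.749 m/s, Re = 1.10×10^6, ε/D = 6.78×10^-4, f = 0.01826, h_1 = f(L/D)V²/2g = 22.80 m
Pipe 2: V = 1.771 m/s, Re = 8.83×10^5, ε/D = 1.21×10^-5, f = 0.01204, h_2 = f(L/D)V²/2g = 1.748 m
Series → Q common, losses add: H = Σh = 24.55 m

H ≈ 24.5 m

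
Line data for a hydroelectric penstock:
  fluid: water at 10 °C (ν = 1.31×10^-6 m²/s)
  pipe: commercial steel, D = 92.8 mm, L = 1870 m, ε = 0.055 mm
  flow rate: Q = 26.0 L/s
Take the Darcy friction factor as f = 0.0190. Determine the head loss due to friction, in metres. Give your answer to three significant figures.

h_f ≈ 288 m

V = 4Q/(πD²) = 4·0.0260/(π·0.0928²) = 3.844 m/s
h_f = f(L/D)V²/(2g) = 0.01900·(1870/0.0928)·3.844²/(2·9.81) = 288.4 m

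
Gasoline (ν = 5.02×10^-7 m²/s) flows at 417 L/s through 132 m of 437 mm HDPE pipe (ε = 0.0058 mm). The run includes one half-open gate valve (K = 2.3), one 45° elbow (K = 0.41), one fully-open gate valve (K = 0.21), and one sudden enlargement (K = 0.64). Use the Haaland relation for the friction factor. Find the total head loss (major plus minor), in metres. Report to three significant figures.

V = 4Q/(πD²) = 2.780 m/s; V²/2g = 0.3940 m
Re = 2.42×10^6, ε/D = 1.33×10^-5 → f = 0.01049 (Haaland)
Major: h_f = f(L/D)·V²/2g = 0.01049·302.1·0.3940 = 1.248 m
Minor: ΣK = 3.56; h_m = ΣK·V²/2g = 1.403 m
Total H_L = 1.248 + 1.403 = 2.650 m

H_L ≈ 2.65 m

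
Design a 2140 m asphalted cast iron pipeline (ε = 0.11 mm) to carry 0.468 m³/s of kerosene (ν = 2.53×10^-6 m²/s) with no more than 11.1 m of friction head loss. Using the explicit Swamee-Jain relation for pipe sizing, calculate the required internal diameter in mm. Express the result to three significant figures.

Swamee-Jain (Type III): D = 0.66·[ε^1.25·(LQ²/(gh_f))^4.75 + ν·Q^9.4·(L/(gh_f))^5.2]^0.04
LQ²/(gh_f) = 4.304; L/(gh_f) = 19.65
Term 1 = ε^1.25·(…)^4.75 = 0.0116; Term 2 = ν·Q^9.4·(…)^5.2 = 0.0107
D = 0.66·(0.0116 + 0.0107)^0.04 = 0.5668 m = 567 mm
Check: V = 1.85 m/s, Re = 4.16×10^5, f = 0.01572, h_f = 10.4 m ≈ 11.1 m ✓

D ≈ 567 mm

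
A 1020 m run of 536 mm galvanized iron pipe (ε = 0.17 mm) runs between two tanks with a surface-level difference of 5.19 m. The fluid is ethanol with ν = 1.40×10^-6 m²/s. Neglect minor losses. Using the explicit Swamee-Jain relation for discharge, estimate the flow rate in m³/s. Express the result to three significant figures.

Q ≈ 0.412 m³/s

Swamee-Jain (Type II): Q = -0.965·√(gD⁵h_f/L)·ln[ε/(3.7D) + √(3.17ν²L/(gD³h_f))]
√(gD⁵h_f/L) = √(9.81·0.536⁵·5.19/1020) = 0.04699
ε/(3.7D) = 8.57×10^-5; √(3.17ν²L/(gD³h_f)) = 2.84×10^-5
Q = -0.965·0.04699·ln(1.142×10^-4) = 0.4117 m³/s
Check: V = 1.82 m/s, Re = 6.98×10^5, f = 0.01618, h_f = 5.22 m ≈ 5.19 m ✓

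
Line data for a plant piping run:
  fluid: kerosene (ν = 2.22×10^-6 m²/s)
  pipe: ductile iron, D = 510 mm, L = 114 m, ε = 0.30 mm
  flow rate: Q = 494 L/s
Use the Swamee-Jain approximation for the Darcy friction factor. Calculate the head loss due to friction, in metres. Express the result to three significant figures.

h_f ≈ 1.21 m

V = 4Q/(πD²) = 4·0.494/(π·0.510²) = 2.418 m/s
Re = VD/ν = 2.418·0.510/2.22×10^-6 = 5.56×10^5 → turbulent
ε/D = 0.30/510 = 5.88×10^-4
Swamee-Jain: f = 0.01822
h_f = f(L/D)V²/(2g) = 0.01822·(114/0.510)·2.418²/(2·9.81) = 1.214 m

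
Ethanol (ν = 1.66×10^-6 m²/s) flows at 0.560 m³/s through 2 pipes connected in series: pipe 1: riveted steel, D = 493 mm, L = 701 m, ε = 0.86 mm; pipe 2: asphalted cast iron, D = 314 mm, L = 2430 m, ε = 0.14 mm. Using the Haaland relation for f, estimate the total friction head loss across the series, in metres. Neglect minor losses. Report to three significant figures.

Pipe 1: V = 2.934 m/s, Re = 8.71×10^5, ε/D = 0.00174, f = 0.02284, h_1 = f(L/D)V²/2g = 14.25 m
Pipe 2: V = 7.232 m/s, Re = 1.37×10^6, ε/D = 4.46×10^-4, f = 0.01666, h_2 = f(L/D)V²/2g = 343.8 m
Series → Q common, losses add: H = Σh = 358.0 m

H ≈ 358 m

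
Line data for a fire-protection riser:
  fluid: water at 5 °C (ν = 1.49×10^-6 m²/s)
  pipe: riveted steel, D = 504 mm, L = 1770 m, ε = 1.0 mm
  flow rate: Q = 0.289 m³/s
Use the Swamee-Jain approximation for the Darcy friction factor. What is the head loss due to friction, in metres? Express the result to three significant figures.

V = 4Q/(πD²) = 4·0.289/(π·0.504²) = 1.449 m/s
Re = VD/ν = 1.449·0.504/1.49×10^-6 = 4.90×10^5 → turbulent
ε/D = 1.0/504 = 0.00198
Swamee-Jain: f = 0.02386
h_f = f(L/D)V²/(2g) = 0.02386·(1770/0.504)·1.449²/(2·9.81) = 8.963 m

h_f ≈ 8.96 m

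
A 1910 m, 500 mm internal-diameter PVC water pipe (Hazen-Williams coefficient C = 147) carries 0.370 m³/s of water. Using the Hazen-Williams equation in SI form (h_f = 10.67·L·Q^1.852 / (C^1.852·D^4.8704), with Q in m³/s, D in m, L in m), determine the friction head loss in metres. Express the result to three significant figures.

h_f ≈ 9.16 m

h_f = 10.67·1910·0.370^1.852 / (147^1.852·0.500^4.8704) = 9.157 m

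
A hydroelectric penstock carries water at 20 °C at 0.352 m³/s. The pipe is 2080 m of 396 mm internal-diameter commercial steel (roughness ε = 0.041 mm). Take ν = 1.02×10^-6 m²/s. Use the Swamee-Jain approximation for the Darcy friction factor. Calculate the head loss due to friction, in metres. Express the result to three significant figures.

h_f ≈ 29.4 m

V = 4Q/(πD²) = 4·0.352/(π·0.396²) = 2.858 m/s
Re = VD/ν = 2.858·0.396/1.02×10^-6 = 1.11×10^6 → turbulent
ε/D = 0.041/396 = 1.04×10^-4
Swamee-Jain: f = 0.01345
h_f = f(L/D)V²/(2g) = 0.01345·(2080/0.396)·2.858²/(2·9.81) = 29.41 m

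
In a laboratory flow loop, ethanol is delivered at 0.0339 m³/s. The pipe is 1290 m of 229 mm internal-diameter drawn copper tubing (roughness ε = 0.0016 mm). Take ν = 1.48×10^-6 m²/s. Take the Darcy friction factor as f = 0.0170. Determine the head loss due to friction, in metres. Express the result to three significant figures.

V = 4Q/(πD²) = 4·0.0339/(π·0.229²) = 0.8231 m/s
h_f = f(L/D)V²/(2g) = 0.01700·(1290/0.229)·0.8231²/(2·9.81) = 3.307 m

h_f ≈ 3.31 m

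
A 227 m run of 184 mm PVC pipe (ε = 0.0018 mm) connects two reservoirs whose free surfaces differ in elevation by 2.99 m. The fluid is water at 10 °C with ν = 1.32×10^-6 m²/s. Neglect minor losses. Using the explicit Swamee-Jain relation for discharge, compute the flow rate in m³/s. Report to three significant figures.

Q ≈ 0.0472 m³/s

Swamee-Jain (Type II): Q = -0.965·√(gD⁵h_f/L)·ln[ε/(3.7D) + √(3.17ν²L/(gD³h_f))]
√(gD⁵h_f/L) = √(9.81·0.184⁵·2.99/227) = 0.005220
ε/(3.7D) = 2.64×10^-6; √(3.17ν²L/(gD³h_f)) = 8.28×10^-5
Q = -0.965·0.005220·ln(8.548×10^-5) = 0.04719 m³/s
Check: V = 1.77 m/s, Re = 2.47×10^5, f = 0.01501, h_f = 2.97 m ≈ 2.99 m ✓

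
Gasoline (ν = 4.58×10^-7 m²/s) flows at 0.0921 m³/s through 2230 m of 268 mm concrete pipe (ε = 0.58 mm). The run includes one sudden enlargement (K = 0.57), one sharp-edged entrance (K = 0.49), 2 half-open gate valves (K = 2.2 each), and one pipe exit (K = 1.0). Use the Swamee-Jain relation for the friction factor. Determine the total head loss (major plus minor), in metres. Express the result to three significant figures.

V = 4Q/(πD²) = 1.633 m/s; V²/2g = 0.1359 m
Re = 9.55×10^5, ε/D = 0.00216 → f = 0.02418 (Swamee-Jain)
Major: h_f = f(L/D)·V²/2g = 0.02418·8321·0.1359 = 27.33 m
Minor: ΣK = 6.46; h_m = ΣK·V²/2g = 0.8777 m
Total H_L = 27.33 + 0.8777 = 28.21 m

H_L ≈ 28.2 m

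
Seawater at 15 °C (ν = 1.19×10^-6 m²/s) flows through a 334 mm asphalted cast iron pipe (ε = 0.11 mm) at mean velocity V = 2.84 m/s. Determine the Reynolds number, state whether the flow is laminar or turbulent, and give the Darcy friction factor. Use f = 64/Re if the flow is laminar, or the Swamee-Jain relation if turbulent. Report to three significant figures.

Re = VD/ν = 2.840·0.334/1.19×10^-6 = 7.97×10^5
Re > 4000 → turbulent; ε/D = 3.29×10^-4
Swamee-Jain: f = 0.01617

Re ≈ 7.97×10^5; turbulent; f ≈ 0.0162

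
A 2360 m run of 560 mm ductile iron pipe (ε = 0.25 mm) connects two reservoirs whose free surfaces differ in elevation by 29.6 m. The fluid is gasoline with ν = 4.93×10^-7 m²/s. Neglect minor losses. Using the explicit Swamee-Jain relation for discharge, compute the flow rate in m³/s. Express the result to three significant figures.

Q ≈ 0.713 m³/s

Swamee-Jain (Type II): Q = -0.965·√(gD⁵h_f/L)·ln[ε/(3.7D) + √(3.17ν²L/(gD³h_f))]
√(gD⁵h_f/L) = √(9.81·0.560⁵·29.6/2360) = 0.08232
ε/(3.7D) = 1.21×10^-4; √(3.17ν²L/(gD³h_f)) = 5.97×10^-6
Q = -0.965·0.08232·ln(1.266×10^-4) = 0.7129 m³/s
Check: V = 2.89 m/s, Re = 3.29×10^6, f = 0.01651, h_f = 29.7 m ≈ 29.6 m ✓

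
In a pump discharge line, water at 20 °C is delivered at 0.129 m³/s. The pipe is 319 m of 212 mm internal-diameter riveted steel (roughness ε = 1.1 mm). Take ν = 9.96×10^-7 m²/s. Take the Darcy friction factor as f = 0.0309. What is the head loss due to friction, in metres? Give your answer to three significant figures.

V = 4Q/(πD²) = 4·0.129/(π·0.212²) = 3.655 m/s
h_f = f(L/D)V²/(2g) = 0.03090·(319/0.212)·3.655²/(2·9.81) = 31.65 m

h_f ≈ 31.6 m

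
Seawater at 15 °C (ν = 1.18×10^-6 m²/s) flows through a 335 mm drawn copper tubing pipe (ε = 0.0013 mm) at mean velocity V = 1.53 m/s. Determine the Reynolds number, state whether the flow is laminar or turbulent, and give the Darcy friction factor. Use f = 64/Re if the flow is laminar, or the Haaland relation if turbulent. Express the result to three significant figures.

Re ≈ 4.34×10^5; turbulent; f ≈ 0.0134

Re = VD/ν = 1.530·0.335/1.18×10^-6 = 4.34×10^5
Re > 4000 → turbulent; ε/D = 3.88×10^-6
Haaland: f = 0.01344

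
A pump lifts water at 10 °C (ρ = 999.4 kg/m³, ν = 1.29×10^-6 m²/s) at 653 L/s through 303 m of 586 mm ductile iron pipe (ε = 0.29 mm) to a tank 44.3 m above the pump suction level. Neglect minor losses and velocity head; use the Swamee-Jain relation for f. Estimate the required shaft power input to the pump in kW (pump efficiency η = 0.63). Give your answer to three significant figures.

P_shaft ≈ 477 kW

V = 4Q/(πD²) = 2.421 m/s; Re = 1.10×10^6; ε/D = 4.95×10^-4; f = 0.01722
h_f = f(L/D)V²/2g = 2.660 m
Total head H = z + h_f = 44.3 + 2.660 = 46.96 m
P_hyd = ρgQH = 999.4·9.81·0.653·46.96 = 300.6 kW
P_shaft = P_hyd/η = 300.6/0.63 = 477.2 kW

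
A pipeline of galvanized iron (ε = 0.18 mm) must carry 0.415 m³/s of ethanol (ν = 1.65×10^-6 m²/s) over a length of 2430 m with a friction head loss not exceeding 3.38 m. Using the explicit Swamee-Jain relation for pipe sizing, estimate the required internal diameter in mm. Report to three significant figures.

D ≈ 707 mm

Swamee-Jain (Type III): D = 0.66·[ε^1.25·(LQ²/(gh_f))^4.75 + ν·Q^9.4·(L/(gh_f))^5.2]^0.04
LQ²/(gh_f) = 12.62; L/(gh_f) = 73.29
Term 1 = ε^1.25·(…)^4.75 = 3.54; Term 2 = ν·Q^9.4·(…)^5.2 = 2.11
D = 0.66·(3.54 + 2.11)^0.04 = 0.7074 m = 707 mm
Check: V = 1.06 m/s, Re = 4.53×10^5, f = 0.01612, h_f = 3.15 m ≈ 3.38 m ✓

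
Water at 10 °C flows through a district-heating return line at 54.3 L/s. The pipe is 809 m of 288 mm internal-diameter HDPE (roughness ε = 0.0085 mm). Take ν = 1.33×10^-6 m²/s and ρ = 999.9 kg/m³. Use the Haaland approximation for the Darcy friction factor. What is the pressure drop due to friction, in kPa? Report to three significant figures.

V = 4Q/(πD²) = 4·0.0543/(π·0.288²) = 0.8335 m/s
Re = VD/ν = 0.8335·0.288/1.33×10^-6 = 1.80×10^5 → turbulent
ε/D = 0.0085/288 = 2.95×10^-5
Haaland: f = 0.01599
h_f = f(L/D)V²/(2g) = 0.01599·(809/0.288)·0.8335²/(2·9.81) = 1.591 m
Δp = ρg·h_f = 999.9·9.81·1.591 = 15.60 kPa

Δp ≈ 15.6 kPa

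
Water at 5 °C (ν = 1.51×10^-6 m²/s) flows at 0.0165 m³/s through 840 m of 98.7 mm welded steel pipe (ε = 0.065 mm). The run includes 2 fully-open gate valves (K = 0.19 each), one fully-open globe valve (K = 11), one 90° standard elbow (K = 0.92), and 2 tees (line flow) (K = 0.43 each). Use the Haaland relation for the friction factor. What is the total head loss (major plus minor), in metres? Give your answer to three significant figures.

H_L ≈ 43.5 m

V = 4Q/(πD²) = 2.157 m/s; V²/2g = 0.2370 m
Re = 1.41×10^5, ε/D = 6.59×10^-4 → f = 0.02000 (Haaland)
Major: h_f = f(L/D)·V²/2g = 0.02000·8511·0.2370 = 40.34 m
Minor: ΣK = 13.2; h_m = ΣK·V²/2g = 3.119 m
Total H_L = 40.34 + 3.119 = 43.46 m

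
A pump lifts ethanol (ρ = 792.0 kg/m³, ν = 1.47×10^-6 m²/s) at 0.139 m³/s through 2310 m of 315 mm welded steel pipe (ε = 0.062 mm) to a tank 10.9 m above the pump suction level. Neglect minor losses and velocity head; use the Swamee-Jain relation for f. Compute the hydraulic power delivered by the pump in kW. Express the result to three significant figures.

V = 4Q/(πD²) = 1.784 m/s; Re = 3.82×10^5; ε/D = 1.97×10^-4; f = 0.01587
h_f = f(L/D)V²/2g = 18.87 m
Total head H = z + h_f = 10.9 + 18.87 = 29.77 m
P_hyd = ρgQH = 792.0·9.81·0.139·29.77 = 32.16 kW

P_hyd ≈ 32.2 kW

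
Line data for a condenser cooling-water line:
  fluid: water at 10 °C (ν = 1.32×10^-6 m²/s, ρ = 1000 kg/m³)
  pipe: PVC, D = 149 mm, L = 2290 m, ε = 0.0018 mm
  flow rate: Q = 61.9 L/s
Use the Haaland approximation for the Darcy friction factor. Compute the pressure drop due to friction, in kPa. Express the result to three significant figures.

Δp ≈ 1330 kPa

V = 4Q/(πD²) = 4·0.0619/(π·0.149²) = 3.550 m/s
Re = VD/ν = 3.550·0.149/1.32×10^-6 = 4.01×10^5 → turbulent
ε/D = 0.0018/149 = 1.21×10^-5
Haaland: f = 0.01371
h_f = f(L/D)V²/(2g) = 0.01371·(2290/0.149)·3.550²/(2·9.81) = 135.4 m
Δp = ρg·h_f = 1000·9.81·135.4 = 1328 kPa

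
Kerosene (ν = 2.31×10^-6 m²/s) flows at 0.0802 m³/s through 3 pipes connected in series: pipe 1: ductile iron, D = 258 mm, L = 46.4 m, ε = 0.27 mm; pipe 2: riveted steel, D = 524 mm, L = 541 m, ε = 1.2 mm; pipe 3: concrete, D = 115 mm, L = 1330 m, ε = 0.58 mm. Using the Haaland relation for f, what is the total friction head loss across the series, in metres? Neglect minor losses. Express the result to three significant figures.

Pipe 1: V = 1.534 m/s, Re = 1.71×10^5, ε/D = 0.00105, f = 0.02128, h_1 = f(L/D)V²/2g = 0.4590 m
Pipe 2: V = 0.3719 m/s, Re = 8.44×10^4, ε/D = 0.00229, f = 0.02596, h_2 = f(L/D)V²/2g = 0.1889 m
Pipe 3: V = 7.721 m/s, Re = 3.84×10^5, ε/D = 0.00504, f = 0.03073, h_3 = f(L/D)V²/2g = 1080 m
Series → Q common, losses add: H = Σh = 1081 m

H ≈ 1080 m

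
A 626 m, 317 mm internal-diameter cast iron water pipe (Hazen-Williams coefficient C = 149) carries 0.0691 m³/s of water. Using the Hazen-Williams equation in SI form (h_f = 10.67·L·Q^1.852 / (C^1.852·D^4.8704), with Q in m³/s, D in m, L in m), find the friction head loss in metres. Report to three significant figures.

h_f = 10.67·626·0.0691^1.852 / (149^1.852·0.317^4.8704) = 1.204 m

h_f ≈ 1.20 m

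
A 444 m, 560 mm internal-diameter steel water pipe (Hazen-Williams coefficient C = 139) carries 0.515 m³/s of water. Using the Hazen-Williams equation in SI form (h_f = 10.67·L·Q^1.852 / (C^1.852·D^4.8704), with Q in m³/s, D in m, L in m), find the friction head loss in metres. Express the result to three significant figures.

h_f ≈ 2.51 m

h_f = 10.67·444·0.515^1.852 / (139^1.852·0.560^4.8704) = 2.508 m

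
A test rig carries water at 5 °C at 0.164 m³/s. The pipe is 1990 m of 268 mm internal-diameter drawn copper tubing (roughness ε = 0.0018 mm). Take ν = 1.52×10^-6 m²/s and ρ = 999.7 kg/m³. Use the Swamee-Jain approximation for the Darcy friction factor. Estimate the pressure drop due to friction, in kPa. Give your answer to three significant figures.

V = 4Q/(πD²) = 4·0.164/(π·0.268²) = 2.907 m/s
Re = VD/ν = 2.907·0.268/1.52×10^-6 = 5.13×10^5 → turbulent
ε/D = 0.0018/268 = 6.72×10^-6
Swamee-Jain: f = 0.01314
h_f = f(L/D)V²/(2g) = 0.01314·(1990/0.268)·2.907²/(2·9.81) = 42.04 m
Δp = ρg·h_f = 999.7·9.81·42.04 = 412.3 kPa

Δp ≈ 412 kPa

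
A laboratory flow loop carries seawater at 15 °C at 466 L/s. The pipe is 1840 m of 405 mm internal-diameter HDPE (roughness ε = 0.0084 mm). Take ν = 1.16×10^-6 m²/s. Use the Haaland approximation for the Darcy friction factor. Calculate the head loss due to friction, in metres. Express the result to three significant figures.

V = 4Q/(πD²) = 4·0.466/(π·0.405²) = 3.617 m/s
Re = VD/ν = 3.617·0.405/1.16×10^-6 = 1.26×10^6 → turbulent
ε/D = 0.0084/405 = 2.07×10^-5
Haaland: f = 0.01160
h_f = f(L/D)V²/(2g) = 0.01160·(1840/0.405)·3.617²/(2·9.81) = 35.15 m

h_f ≈ 35.1 m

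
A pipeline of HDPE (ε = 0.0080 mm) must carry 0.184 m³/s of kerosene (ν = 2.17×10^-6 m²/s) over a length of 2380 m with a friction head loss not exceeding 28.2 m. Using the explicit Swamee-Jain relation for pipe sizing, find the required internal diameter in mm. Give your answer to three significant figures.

Swamee-Jain (Type III): D = 0.66·[ε^1.25·(LQ²/(gh_f))^4.75 + ν·Q^9.4·(L/(gh_f))^5.2]^0.04
LQ²/(gh_f) = 0.2913; L/(gh_f) = 8.603
Term 1 = ε^1.25·(…)^4.75 = 1.21×10^-9; Term 2 = ν·Q^9.4·(…)^5.2 = 1.93×10^-8
D = 0.66·(1.21×10^-9 + 1.93×10^-8)^0.04 = 0.3251 m = 325 mm
Check: V = 2.22 m/s, Re = 3.32×10^5, f = 0.01441, h_f = 26.4 m ≈ 28.2 m ✓

D ≈ 325 mm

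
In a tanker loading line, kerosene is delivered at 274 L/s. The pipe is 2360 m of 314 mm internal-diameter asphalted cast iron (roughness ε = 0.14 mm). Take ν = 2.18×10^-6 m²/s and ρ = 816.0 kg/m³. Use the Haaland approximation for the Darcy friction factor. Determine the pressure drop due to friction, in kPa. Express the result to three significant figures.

Δp ≈ 661 kPa

V = 4Q/(πD²) = 4·0.274/(π·0.314²) = 3.538 m/s
Re = VD/ν = 3.538·0.314/2.18×10^-6 = 5.10×10^5 → turbulent
ε/D = 0.14/314 = 4.46×10^-4
Haaland: f = 0.01721
h_f = f(L/D)V²/(2g) = 0.01721·(2360/0.314)·3.538²/(2·9.81) = 82.53 m
Δp = ρg·h_f = 816.0·9.81·82.53 = 660.7 kPa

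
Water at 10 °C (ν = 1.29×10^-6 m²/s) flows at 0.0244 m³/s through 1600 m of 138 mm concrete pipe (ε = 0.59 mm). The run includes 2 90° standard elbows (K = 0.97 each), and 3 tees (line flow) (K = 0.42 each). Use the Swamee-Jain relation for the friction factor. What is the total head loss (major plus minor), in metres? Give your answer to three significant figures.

V = 4Q/(πD²) = 1.631 m/s; V²/2g = 0.1356 m
Re = 1.75×10^5, ε/D = 0.00428 → f = 0.02977 (Swamee-Jain)
Major: h_f = f(L/D)·V²/2g = 0.02977·11594·0.1356 = 46.82 m
Minor: ΣK = 3.20; h_m = ΣK·V²/2g = 0.4340 m
Total H_L = 46.82 + 0.4340 = 47.26 m

H_L ≈ 47.3 m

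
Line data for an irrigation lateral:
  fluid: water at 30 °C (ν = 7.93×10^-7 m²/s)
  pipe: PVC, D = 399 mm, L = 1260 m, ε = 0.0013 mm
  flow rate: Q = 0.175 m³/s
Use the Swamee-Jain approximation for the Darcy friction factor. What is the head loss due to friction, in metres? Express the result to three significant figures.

V = 4Q/(πD²) = 4·0.175/(π·0.399²) = 1.400 m/s
Re = VD/ν = 1.400·0.399/7.93×10^-7 = 7.04×10^5 → turbulent
ε/D = 0.0013/399 = 3.26×10^-6
Swamee-Jain: f = 0.01239
h_f = f(L/D)V²/(2g) = 0.01239·(1260/0.399)·1.400²/(2·9.81) = 3.906 m

h_f ≈ 3.91 m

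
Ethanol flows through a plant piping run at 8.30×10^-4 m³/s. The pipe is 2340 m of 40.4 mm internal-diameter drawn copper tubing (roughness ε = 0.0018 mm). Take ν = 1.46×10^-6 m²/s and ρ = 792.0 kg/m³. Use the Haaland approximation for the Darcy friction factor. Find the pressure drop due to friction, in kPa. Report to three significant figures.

V = 4Q/(πD²) = 4·8.30×10^-4/(π·0.0404²) = 0.6475 m/s
Re = VD/ν = 0.6475·0.0404/1.46×10^-6 = 1.79×10^4 → turbulent
ε/D = 0.0018/40.4 = 4.46×10^-5
Haaland: f = 0.02653
h_f = f(L/D)V²/(2g) = 0.02653·(2340/0.0404)·0.6475²/(2·9.81) = 32.84 m
Δp = ρg·h_f = 792.0·9.81·32.84 = 255.1 kPa

Δp ≈ 255 kPa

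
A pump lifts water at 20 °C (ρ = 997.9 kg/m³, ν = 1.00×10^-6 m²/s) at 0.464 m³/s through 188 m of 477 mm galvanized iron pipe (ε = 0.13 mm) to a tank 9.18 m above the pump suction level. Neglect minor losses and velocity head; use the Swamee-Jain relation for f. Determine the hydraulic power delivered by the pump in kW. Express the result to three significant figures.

P_hyd ≈ 51.1 kW

V = 4Q/(πD²) = 2.597 m/s; Re = 1.24×10^6; ε/D = 2.73×10^-4; f = 0.01536
h_f = f(L/D)V²/2g = 2.081 m
Total head H = z + h_f = 9.18 + 2.081 = 11.26 m
P_hyd = ρgQH = 997.9·9.81·0.464·11.26 = 51.15 kW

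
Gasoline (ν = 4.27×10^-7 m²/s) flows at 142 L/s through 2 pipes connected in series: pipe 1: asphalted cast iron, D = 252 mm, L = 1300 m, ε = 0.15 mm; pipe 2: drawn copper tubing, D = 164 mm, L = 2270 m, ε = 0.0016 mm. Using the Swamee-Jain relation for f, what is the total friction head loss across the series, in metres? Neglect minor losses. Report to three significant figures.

H ≈ 369 m

Pipe 1: V = 2.847 m/s, Re = 1.68×10^6, ε/D = 5.95×10^-4, f = 0.01772, h_1 = f(L/D)V²/2g = 37.76 m
Pipe 2: V = 6.722 m/s, Re = 2.58×10^6, ε/D = 9.76×10^-6, f = 0.01038, h_2 = f(L/D)V²/2g = 330.9 m
Series → Q common, losses add: H = Σh = 368.7 m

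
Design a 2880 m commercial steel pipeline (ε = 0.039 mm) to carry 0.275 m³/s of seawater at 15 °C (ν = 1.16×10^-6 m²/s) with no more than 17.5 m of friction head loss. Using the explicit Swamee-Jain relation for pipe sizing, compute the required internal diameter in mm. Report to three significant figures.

D ≈ 431 mm

Swamee-Jain (Type III): D = 0.66·[ε^1.25·(LQ²/(gh_f))^4.75 + ν·Q^9.4·(L/(gh_f))^5.2]^0.04
LQ²/(gh_f) = 1.269; L/(gh_f) = 16.78
Term 1 = ε^1.25·(…)^4.75 = 9.54×10^-6; Term 2 = ν·Q^9.4·(…)^5.2 = 1.45×10^-5
D = 0.66·(9.54×10^-6 + 1.45×10^-5)^0.04 = 0.4313 m = 431 mm
Check: V = 1.88 m/s, Re = 7.00×10^5, f = 0.01383, h_f = 16.7 m ≈ 17.5 m ✓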